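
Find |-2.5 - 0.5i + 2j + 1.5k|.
3.571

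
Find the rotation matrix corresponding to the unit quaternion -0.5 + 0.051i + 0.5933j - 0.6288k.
[[-0.4948, -0.5683, -0.6574], [0.6893, 0.204, -0.6951], [0.5292, -0.7971, 0.2908]]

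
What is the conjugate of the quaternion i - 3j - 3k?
-i + 3j + 3k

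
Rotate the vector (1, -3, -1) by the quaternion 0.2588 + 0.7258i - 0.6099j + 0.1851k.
(3.178, 0.178, 0.932)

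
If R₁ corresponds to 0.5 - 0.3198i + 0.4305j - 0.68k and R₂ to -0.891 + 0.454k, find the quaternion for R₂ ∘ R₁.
-0.1368 + 0.0895i - 0.5288j + 0.8329k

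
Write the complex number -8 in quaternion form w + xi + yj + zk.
-8 + 0i + 0j + 0k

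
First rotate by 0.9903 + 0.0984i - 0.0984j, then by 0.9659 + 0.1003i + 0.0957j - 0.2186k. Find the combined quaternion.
0.9561 + 0.1729i - 0.0218j - 0.2358k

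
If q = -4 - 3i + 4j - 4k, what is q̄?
-4 + 3i - 4j + 4k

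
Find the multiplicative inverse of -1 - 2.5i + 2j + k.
-0.0816 + 0.2041i - 0.1633j - 0.0816k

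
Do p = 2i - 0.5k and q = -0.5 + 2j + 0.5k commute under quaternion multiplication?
No: pq = 0.25 - j + 4.25k ≠ 0.25 - 2i + j - 3.75k = qp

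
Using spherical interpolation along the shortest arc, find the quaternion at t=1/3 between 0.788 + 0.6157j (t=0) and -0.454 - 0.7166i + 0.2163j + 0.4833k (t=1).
0.8334 + 0.3186i + 0.3973j - 0.2149k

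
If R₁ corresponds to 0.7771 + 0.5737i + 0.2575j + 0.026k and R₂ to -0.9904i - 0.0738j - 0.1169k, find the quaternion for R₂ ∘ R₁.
0.5902 - 0.7415i - 0.0987j - 0.3035k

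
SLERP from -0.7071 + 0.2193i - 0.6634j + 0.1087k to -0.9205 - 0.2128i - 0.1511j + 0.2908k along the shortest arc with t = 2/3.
-0.9031 - 0.0701i - 0.3466j + 0.2437k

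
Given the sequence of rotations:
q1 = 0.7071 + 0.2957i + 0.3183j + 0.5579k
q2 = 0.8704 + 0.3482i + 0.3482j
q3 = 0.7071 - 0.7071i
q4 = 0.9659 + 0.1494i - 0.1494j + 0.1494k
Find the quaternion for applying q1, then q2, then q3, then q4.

q2 · q1 = 0.4017 + 0.6979i + 0.329j + 0.4935k
q3 · q2 · q1 = 0.7775 + 0.2094i + 0.5816j + 0.1163k
q4 · q3 · q2 · q1 = 0.7892 + 0.2142i + 0.4595j + 0.3467k
0.7892 + 0.2142i + 0.4595j + 0.3467k


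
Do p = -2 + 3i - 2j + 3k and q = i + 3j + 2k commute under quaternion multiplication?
No: pq = -3 - 15i - 9j + 7k ≠ -3 + 11i - 3j - 15k = qp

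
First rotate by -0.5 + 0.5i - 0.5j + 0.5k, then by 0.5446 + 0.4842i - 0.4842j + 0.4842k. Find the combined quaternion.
-0.9986 + 0.0302i - 0.0302j + 0.0302k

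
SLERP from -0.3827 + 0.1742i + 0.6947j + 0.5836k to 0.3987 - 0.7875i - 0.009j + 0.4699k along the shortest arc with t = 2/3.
-0.5314 + 0.7624i + 0.3508j - 0.1154k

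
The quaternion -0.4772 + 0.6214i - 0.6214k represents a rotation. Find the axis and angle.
axis = (√2/2, 0, -√2/2), θ = 237°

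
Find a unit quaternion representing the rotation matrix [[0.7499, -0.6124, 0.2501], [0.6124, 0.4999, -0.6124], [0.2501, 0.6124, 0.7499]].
0.866 + 0.3536i + 0.3536k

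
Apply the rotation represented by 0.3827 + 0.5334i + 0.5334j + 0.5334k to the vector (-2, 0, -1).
(-0.701, -2.115, -0.183)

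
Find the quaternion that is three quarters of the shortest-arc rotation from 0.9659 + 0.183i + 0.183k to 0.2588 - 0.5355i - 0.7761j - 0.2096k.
0.5776 - 0.4129i - 0.6936j - 0.1217k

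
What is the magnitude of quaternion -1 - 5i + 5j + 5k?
√76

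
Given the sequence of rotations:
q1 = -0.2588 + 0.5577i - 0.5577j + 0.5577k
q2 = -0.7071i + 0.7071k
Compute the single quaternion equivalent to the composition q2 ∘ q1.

q2 · q1 = 0.5773i + 0.7887j + 0.2114k
0.5773i + 0.7887j + 0.2114k


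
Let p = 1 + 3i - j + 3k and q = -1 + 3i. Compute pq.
-10 + 10j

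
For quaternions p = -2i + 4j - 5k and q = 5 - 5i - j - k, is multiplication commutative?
No: pq = -11 - 19i + 43j - 3k ≠ -11 - i - 3j - 47k = qp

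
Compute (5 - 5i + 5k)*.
5 + 5i - 5k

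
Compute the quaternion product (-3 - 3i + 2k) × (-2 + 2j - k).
8 + 2i - 9j - 7k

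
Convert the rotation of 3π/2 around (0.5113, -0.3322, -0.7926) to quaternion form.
-0.7071 + 0.3615i - 0.2349j - 0.5605k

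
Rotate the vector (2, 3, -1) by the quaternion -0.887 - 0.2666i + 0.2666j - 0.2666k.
(-0.083, 3.424, 1.507)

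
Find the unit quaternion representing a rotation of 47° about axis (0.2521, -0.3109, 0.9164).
0.9171 + 0.1005i - 0.124j + 0.3654k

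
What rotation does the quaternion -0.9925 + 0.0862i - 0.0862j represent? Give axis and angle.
axis = (√2/2, -√2/2, 0), θ = 346°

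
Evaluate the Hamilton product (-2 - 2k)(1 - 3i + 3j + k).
12i - 4k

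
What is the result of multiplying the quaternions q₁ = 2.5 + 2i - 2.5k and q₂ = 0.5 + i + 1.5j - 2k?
-5.75 + 7.25i + 5.25j - 3.25k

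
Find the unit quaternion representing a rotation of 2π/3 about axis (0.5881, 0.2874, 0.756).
0.5 + 0.5093i + 0.2489j + 0.6547k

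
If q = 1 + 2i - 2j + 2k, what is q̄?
1 - 2i + 2j - 2k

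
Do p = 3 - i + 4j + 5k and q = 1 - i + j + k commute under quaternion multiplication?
No: pq = -7 - 5i + 3j + 11k ≠ -7 - 3i + 11j + 5k = qp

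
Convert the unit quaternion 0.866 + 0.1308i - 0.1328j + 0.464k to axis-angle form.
axis = (0.2616, -0.2656, 0.9279), θ = π/3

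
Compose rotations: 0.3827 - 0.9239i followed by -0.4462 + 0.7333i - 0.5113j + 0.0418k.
0.5067 + 0.6929i - 0.2343j - 0.4564k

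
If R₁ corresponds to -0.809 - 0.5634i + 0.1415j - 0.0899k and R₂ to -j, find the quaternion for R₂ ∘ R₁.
0.1415 + 0.0899i + 0.809j - 0.5634k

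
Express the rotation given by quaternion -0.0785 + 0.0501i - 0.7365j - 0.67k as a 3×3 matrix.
[[-0.9827, -0.179, 0.0485], [0.0314, 0.0972, 0.9948], [-0.1828, 0.979, -0.0899]]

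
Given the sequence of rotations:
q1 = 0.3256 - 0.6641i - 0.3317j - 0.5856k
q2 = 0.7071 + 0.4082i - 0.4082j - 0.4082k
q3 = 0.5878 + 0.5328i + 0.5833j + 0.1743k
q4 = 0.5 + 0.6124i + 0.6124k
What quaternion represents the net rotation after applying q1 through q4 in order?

q2 · q1 = 0.1269 - 0.233i + 0.1427j - 0.9535k
q3 · q2 · q1 = 0.2817 - 0.6504i + 0.6253j - 0.3264k
q4 · q3 · q2 · q1 = 0.739 - 0.5356i + 0.1142j + 0.3922k
0.739 - 0.5356i + 0.1142j + 0.3922k


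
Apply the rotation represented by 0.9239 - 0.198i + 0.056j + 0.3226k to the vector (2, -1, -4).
(2.287, -1.174, -3.794)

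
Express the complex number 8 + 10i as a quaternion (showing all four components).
8 + 10i + 0j + 0k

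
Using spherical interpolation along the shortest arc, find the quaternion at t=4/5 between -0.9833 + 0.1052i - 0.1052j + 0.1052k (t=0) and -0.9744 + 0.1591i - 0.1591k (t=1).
-0.9828 + 0.1493i - 0.0213j - 0.1066k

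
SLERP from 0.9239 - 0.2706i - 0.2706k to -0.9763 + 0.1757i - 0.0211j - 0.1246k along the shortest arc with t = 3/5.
0.9752 - 0.2182i + 0.0129j - 0.0347k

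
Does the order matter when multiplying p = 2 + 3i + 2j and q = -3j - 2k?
Yes: pq = 6 - 4i - 13k ≠ 6 + 4i - 12j + 5k = qp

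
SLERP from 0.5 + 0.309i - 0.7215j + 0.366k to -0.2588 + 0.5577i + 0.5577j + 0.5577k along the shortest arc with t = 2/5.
0.5204 - 0.0679i - 0.8509j - 0.0246k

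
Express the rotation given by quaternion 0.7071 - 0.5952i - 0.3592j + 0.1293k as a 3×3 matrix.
[[0.7085, 0.2447, -0.6619], [0.6104, 0.258, 0.7488], [0.3541, -0.9346, 0.0334]]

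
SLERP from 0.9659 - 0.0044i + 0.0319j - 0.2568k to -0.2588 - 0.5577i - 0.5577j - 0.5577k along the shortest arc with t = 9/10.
0.392 + 0.5413i + 0.5466j + 0.5046k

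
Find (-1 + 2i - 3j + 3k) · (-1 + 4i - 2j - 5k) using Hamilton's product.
2 + 15i + 27j + 10k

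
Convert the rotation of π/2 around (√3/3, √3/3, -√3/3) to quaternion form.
0.7071 + 0.4082i + 0.4082j - 0.4082k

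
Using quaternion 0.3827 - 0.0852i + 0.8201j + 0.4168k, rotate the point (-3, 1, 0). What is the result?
(1.619, 0.1, 2.715)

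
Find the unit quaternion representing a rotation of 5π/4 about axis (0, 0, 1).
-0.3827 + 0.9239k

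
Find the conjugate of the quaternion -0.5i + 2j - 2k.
0.5i - 2j + 2k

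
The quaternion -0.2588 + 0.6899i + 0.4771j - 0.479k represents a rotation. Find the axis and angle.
axis = (0.7142, 0.4939, -0.4959), θ = 7π/6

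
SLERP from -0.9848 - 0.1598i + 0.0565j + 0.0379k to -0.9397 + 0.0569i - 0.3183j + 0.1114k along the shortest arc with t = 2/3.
-0.9763 - 0.0162i - 0.1968j + 0.0887k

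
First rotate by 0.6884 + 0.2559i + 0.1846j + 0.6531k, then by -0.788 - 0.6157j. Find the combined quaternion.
-0.4288 - 0.6038i - 0.5693j - 0.3571k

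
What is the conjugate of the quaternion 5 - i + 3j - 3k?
5 + i - 3j + 3k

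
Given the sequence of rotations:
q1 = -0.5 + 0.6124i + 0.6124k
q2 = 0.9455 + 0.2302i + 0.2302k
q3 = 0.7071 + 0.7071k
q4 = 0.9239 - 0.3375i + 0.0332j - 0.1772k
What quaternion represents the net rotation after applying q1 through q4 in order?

q2 · q1 = -0.7547 + 0.4639i + 0.4639k
q3 · q2 · q1 = -0.8617 + 0.328i + 0.328j - 0.2056k
q4 · q3 · q2 · q1 = -0.7327 + 0.6452i + 0.1469j - 0.1589k
-0.7327 + 0.6452i + 0.1469j - 0.1589k


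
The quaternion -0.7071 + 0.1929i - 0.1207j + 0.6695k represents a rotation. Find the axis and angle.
axis = (0.2728, -0.1707, 0.9468), θ = 3π/2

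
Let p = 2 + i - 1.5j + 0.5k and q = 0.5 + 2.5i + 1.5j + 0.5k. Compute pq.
0.5 + 4i + 3j + 6.5k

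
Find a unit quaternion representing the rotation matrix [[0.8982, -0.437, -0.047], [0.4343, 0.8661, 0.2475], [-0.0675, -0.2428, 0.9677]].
0.9659 - 0.1269i + 0.0053j + 0.2255k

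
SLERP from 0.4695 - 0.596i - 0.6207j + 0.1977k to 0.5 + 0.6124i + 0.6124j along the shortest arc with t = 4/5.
-0.3161 - 0.6671i - 0.673j + 0.0473k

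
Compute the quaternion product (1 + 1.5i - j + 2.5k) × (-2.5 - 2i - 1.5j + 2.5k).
-7.25 - 4.5i - 7.75j - 8k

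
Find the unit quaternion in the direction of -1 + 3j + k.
-0.3015 + 0.9045j + 0.3015k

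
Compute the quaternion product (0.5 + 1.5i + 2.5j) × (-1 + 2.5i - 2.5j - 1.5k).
2 - 4i - 1.5j - 10.75k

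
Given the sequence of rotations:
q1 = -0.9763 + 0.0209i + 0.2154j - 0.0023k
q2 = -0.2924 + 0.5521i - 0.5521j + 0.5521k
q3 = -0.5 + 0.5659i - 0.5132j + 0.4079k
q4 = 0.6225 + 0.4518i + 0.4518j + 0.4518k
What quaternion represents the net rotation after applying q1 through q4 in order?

q2 · q1 = 0.3941 - 0.6628i + 0.4888j - 0.4079k
q3 · q2 · q1 = 0.5953 + 0.5644i - 0.4862j + 0.3012k
q4 · q3 · q2 · q1 = 0.1992 + 0.976i + 0.0852j - 0.0182k
0.1992 + 0.976i + 0.0852j - 0.0182k


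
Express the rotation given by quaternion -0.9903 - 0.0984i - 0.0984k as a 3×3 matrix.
[[0.9806, -0.1949, 0.0194], [0.1949, 0.9613, -0.1949], [0.0194, 0.1949, 0.9806]]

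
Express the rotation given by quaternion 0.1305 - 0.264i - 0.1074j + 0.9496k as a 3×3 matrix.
[[-0.8265, -0.1911, -0.5294], [0.3046, -0.9429, -0.1351], [-0.4734, -0.2729, 0.8375]]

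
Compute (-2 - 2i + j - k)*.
-2 + 2i - j + k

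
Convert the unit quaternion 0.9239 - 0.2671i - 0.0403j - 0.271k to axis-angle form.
axis = (-0.6981, -0.1053, -0.7083), θ = π/4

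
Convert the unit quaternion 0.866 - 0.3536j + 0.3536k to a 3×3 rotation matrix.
[[0.4999, -0.6124, -0.6124], [0.6124, 0.7499, -0.2501], [0.6124, -0.2501, 0.7499]]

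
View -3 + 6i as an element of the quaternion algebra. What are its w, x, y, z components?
-3 + 6i + 0j + 0k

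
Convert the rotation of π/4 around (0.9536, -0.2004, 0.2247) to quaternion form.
0.9239 + 0.3649i - 0.0767j + 0.086k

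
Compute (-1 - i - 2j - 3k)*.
-1 + i + 2j + 3k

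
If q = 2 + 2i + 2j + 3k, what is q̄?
2 - 2i - 2j - 3k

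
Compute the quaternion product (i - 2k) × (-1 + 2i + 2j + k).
3i - 5j + 4k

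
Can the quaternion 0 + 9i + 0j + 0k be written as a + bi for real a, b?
Yes. The quaternion 9i has j- and k-coefficients y = z = 0, so it lies in the complex subalgebra spanned by 1 and i.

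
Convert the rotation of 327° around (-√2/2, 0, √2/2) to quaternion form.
-0.9588 - 0.2008i + 0.2008k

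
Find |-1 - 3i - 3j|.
√19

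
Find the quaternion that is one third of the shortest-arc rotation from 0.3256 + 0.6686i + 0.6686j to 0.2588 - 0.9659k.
0.3968 + 0.5613i + 0.5613j - 0.4609k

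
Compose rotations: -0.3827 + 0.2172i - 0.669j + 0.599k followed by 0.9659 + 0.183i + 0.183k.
-0.519 + 0.2622i - 0.7161j + 0.3861k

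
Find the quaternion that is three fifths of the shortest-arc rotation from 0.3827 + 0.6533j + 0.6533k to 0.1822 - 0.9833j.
0.0539 + 0.9528j + 0.2989k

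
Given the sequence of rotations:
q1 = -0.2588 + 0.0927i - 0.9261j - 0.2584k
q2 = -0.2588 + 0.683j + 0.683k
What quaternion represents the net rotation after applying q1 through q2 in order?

q2 · q1 = 0.876 + 0.432i + 0.1262j - 0.1732k
0.876 + 0.432i + 0.1262j - 0.1732k


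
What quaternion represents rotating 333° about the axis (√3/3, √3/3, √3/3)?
-0.9724 + 0.1348i + 0.1348j + 0.1348k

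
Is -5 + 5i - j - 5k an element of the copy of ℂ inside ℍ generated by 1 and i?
No. The quaternion -5 + 5i - j - 5k has j-coefficient y = -1 and k-coefficient z = -5, not both zero, so it does not lie in the complex subalgebra spanned by 1 and i.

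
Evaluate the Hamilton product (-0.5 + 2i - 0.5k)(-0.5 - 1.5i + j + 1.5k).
4 + 0.25i - 2.75j + 1.5k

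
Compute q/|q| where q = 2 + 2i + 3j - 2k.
0.4364 + 0.4364i + 0.6547j - 0.4364k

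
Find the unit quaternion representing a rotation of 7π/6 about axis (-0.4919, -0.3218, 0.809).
-0.2588 - 0.4751i - 0.3108j + 0.7814k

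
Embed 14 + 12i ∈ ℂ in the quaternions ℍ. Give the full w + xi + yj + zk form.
14 + 12i + 0j + 0k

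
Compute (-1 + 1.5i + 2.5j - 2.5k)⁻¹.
-0.0635 - 0.0952i - 0.1587j + 0.1587k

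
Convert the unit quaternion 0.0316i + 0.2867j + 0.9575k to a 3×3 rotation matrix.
[[-0.998, 0.0181, 0.0605], [0.0181, -0.8356, 0.549], [0.0605, 0.549, 0.8336]]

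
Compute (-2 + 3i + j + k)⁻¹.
-0.1333 - 0.2i - 0.0667j - 0.0667k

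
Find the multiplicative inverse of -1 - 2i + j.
-0.1667 + 0.3333i - 0.1667j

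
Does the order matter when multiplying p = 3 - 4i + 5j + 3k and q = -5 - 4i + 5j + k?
Yes: pq = -59 - 2i - 18j - 12k ≠ -59 + 18i - 2j - 12k = qp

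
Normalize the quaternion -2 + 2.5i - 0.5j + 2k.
-0.5252 + 0.6565i - 0.1313j + 0.5252k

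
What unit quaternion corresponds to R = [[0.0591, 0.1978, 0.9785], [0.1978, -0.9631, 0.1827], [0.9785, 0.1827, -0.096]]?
0.7277i + 0.1359j + 0.6723k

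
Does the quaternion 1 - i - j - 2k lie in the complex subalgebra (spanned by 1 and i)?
No. The quaternion 1 - i - j - 2k has j-coefficient y = -1 and k-coefficient z = -2, not both zero, so it does not lie in the complex subalgebra spanned by 1 and i.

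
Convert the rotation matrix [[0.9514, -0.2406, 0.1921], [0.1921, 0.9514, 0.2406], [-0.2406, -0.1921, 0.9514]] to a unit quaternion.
0.9816 - 0.1102i + 0.1102j + 0.1102k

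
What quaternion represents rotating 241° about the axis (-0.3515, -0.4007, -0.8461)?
-0.5075 - 0.3029i - 0.3453j - 0.729k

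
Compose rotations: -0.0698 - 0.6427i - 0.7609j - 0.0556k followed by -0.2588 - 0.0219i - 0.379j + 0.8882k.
-0.235 + 0.8648i - 0.3487j - 0.2745k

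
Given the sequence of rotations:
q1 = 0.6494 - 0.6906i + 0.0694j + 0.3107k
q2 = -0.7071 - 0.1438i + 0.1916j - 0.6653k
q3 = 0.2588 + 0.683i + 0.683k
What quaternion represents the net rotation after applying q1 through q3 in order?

q2 · q1 = -0.3651 + 0.5006i + 0.5795j - 0.5294k
q3 · q2 · q1 = -0.0748 - 0.5156i + 0.8535j + 0.0094k
-0.0748 - 0.5156i + 0.8535j + 0.0094k


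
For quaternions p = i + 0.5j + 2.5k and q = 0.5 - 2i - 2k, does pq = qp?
No: pq = 7 - 0.5i - 2.75j + 2.25k ≠ 7 + 1.5i + 3.25j + 0.25k = qp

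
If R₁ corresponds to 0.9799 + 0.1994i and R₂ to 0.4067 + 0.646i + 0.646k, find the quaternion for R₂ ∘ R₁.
0.2697 + 0.7141i + 0.1288j + 0.633k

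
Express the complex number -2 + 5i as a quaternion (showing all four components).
-2 + 5i + 0j + 0k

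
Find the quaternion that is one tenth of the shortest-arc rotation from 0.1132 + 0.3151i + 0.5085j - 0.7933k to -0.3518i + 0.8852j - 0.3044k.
0.105 + 0.2513i + 0.575j - 0.7715k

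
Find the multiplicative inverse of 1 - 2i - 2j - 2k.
0.0769 + 0.1538i + 0.1538j + 0.1538k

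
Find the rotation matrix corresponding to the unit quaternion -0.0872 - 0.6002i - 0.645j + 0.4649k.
[[-0.2643, 0.8553, -0.4456], [0.6932, -0.1527, -0.7044], [-0.6706, -0.495, -0.5525]]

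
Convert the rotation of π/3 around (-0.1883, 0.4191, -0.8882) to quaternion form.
0.866 - 0.0941i + 0.2095j - 0.4441k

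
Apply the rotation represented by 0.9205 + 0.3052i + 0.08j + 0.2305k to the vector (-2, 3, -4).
(-4.04, 3.276, -1.394)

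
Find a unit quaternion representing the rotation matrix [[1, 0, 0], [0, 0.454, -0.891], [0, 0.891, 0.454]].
0.8526 + 0.5225i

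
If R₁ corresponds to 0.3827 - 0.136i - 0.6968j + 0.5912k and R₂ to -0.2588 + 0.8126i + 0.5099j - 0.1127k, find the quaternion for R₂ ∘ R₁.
0.4334 + 0.5691i - 0.0896j - 0.693k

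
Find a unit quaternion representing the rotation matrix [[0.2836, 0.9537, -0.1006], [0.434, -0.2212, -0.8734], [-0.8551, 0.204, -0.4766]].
0.3827 + 0.7038i + 0.4929j - 0.3395k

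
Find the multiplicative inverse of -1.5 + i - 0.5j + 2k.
-0.2 - 0.1333i + 0.0667j - 0.2667k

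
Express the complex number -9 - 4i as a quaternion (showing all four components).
-9 - 4i + 0j + 0k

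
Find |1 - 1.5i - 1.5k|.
2.345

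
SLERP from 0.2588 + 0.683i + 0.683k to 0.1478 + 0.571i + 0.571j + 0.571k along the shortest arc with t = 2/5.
0.2241 + 0.6677i + 0.2409j + 0.6677k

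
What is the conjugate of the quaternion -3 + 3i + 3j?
-3 - 3i - 3j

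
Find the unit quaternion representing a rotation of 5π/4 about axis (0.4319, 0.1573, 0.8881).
-0.3827 + 0.399i + 0.1453j + 0.8205k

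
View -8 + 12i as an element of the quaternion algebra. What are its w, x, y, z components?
-8 + 12i + 0j + 0k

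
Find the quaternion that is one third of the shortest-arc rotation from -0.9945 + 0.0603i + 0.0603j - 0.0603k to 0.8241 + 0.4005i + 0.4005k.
-0.9772 - 0.0995i + 0.0416j - 0.1828k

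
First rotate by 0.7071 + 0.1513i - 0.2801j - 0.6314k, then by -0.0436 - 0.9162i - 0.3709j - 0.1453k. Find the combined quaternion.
-0.0878 - 0.461i - 0.8505j + 0.2375k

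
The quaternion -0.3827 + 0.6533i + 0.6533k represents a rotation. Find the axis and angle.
axis = (√2/2, 0, √2/2), θ = 5π/4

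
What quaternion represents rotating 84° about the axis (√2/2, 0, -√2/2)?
0.7431 + 0.4731i - 0.4731k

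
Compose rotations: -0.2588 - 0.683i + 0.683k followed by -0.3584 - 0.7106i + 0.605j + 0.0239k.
-0.4089 + 0.8419i + 0.3124j + 0.1622k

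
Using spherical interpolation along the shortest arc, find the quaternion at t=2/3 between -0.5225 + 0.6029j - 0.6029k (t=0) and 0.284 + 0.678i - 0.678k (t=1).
-0.0033 + 0.5374i + 0.2636j - 0.801k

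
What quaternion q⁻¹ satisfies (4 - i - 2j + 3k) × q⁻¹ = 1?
0.1333 + 0.0333i + 0.0667j - 0.1k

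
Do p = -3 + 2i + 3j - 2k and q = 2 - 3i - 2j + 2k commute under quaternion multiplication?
No: pq = 10 + 15i + 14j - 5k ≠ 10 + 11i + 10j - 15k = qp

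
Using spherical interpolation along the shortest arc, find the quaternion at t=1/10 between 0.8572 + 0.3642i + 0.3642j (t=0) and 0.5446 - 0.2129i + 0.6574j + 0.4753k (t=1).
0.8544 + 0.3122i + 0.4118j + 0.0544k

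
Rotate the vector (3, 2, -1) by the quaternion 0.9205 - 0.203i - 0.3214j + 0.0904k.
(2.888, 2.378, 0.09)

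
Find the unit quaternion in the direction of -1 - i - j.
-0.5774 - 0.5774i - 0.5774j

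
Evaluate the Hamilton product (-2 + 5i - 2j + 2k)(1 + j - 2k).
4 + 7i + 6j + 11k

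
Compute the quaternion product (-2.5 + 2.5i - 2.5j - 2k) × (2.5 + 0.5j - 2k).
-9 + 12.25i - 2.5j + 1.25k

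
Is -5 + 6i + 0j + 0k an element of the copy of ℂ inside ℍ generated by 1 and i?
Yes. The quaternion -5 + 6i has j- and k-coefficients y = z = 0, so it lies in the complex subalgebra spanned by 1 and i.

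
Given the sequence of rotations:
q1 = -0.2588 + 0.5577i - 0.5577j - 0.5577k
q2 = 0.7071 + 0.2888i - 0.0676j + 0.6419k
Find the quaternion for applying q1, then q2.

q2 · q1 = -0.0238 + 0.7153i + 0.1422j - 0.6838k
-0.0238 + 0.7153i + 0.1422j - 0.6838k


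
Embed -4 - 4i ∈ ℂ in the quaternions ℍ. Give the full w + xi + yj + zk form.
-4 - 4i + 0j + 0k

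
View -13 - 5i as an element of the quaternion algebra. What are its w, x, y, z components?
-13 - 5i + 0j + 0k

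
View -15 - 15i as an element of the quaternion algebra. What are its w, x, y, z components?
-15 - 15i + 0j + 0k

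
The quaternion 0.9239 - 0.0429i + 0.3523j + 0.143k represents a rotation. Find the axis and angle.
axis = (-0.1121, 0.9207, 0.3737), θ = π/4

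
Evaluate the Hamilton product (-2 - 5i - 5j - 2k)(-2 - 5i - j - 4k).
-34 + 38i + 2j - 8k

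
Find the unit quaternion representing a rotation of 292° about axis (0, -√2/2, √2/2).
-0.829 - 0.3954j + 0.3954k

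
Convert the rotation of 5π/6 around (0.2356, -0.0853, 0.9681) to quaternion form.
0.2588 + 0.2276i - 0.0824j + 0.9351k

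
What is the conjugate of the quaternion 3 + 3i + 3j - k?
3 - 3i - 3j + k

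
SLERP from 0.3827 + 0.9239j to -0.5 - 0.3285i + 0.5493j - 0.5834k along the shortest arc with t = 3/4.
-0.3007 - 0.279i + 0.7657j - 0.4955k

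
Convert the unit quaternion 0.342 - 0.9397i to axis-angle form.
axis = (-1, 0, 0), θ = 140°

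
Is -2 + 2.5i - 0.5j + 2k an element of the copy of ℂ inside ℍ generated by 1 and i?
No. The quaternion -2 + 2.5i - 0.5j + 2k has j-coefficient y = -0.5 and k-coefficient z = 2, not both zero, so it does not lie in the complex subalgebra spanned by 1 and i.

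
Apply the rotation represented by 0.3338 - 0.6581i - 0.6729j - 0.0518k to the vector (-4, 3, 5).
(0.499, -0.474, -7.037)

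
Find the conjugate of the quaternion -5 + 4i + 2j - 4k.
-5 - 4i - 2j + 4k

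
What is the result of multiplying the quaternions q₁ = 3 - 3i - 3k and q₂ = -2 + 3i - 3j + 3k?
12 + 6i - 9j + 24k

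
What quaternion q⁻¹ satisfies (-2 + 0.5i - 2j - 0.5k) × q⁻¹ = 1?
-0.2353 - 0.0588i + 0.2353j + 0.0588k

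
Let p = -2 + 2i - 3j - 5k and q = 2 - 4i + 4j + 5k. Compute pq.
41 + 17i - 4j - 24k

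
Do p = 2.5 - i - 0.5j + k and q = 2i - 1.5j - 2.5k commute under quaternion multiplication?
No: pq = 3.75 + 7.75i - 4.25j - 3.75k ≠ 3.75 + 2.25i - 3.25j - 8.75k = qp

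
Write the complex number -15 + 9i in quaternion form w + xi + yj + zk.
-15 + 9i + 0j + 0k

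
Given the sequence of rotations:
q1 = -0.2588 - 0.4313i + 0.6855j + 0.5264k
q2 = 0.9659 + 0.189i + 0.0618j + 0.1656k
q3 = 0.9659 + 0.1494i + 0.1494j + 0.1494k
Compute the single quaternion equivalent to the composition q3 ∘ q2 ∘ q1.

q2 · q1 = -0.298 - 0.5465i + 0.4752j + 0.6218k
q3 · q2 · q1 = -0.3701 - 0.5505i + 0.2399j + 0.7087k
-0.3701 - 0.5505i + 0.2399j + 0.7087k


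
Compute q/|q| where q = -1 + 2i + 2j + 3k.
-0.2357 + 0.4714i + 0.4714j + 0.7071k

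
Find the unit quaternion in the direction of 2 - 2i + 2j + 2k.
0.5 - 0.5i + 0.5j + 0.5k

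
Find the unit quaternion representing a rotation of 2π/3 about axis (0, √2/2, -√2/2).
0.5 + 0.6124j - 0.6124k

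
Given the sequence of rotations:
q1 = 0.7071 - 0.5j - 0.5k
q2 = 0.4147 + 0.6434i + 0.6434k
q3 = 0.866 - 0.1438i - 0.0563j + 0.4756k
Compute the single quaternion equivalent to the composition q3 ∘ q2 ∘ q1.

q2 · q1 = 0.6149 + 0.7766i + 0.1143j - 0.0741k
q3 · q2 · q1 = 0.6859 + 0.5339i + 0.4231j + 0.2556k
0.6859 + 0.5339i + 0.4231j + 0.2556k


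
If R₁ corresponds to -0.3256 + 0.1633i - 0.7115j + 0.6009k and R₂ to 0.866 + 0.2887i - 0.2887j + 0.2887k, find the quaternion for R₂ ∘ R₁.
-0.708 + 0.0793i - 0.6485j + 0.2681k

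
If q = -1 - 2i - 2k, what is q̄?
-1 + 2i + 2k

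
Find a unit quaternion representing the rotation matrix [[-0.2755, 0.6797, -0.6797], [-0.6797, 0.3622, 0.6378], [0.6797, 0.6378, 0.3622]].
0.6019 - 0.5647j - 0.5647k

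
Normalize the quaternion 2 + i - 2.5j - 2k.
0.5121 + 0.2561i - 0.6402j - 0.5121k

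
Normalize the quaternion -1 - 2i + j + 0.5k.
-0.4 - 0.8i + 0.4j + 0.2k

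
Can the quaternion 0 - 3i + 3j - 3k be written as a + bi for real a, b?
No. The quaternion -3i + 3j - 3k has j-coefficient y = 3 and k-coefficient z = -3, not both zero, so it does not lie in the complex subalgebra spanned by 1 and i.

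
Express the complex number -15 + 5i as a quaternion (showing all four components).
-15 + 5i + 0j + 0k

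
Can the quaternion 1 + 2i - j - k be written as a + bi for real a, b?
No. The quaternion 1 + 2i - j - k has j-coefficient y = -1 and k-coefficient z = -1, not both zero, so it does not lie in the complex subalgebra spanned by 1 and i.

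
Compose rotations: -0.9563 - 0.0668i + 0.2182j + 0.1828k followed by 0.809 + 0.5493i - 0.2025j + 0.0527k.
-0.7024 - 0.6279i + 0.2662j + 0.2038k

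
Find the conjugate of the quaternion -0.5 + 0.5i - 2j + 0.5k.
-0.5 - 0.5i + 2j - 0.5k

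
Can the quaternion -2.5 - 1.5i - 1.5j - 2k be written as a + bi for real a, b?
No. The quaternion -2.5 - 1.5i - 1.5j - 2k has j-coefficient y = -1.5 and k-coefficient z = -2, not both zero, so it does not lie in the complex subalgebra spanned by 1 and i.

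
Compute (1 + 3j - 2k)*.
1 - 3j + 2k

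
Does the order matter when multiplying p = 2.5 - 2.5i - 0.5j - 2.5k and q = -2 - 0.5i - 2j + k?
Yes: pq = -4.75 - 1.75i - 0.25j + 12.25k ≠ -4.75 + 9.25i - 7.75j + 2.75k = qp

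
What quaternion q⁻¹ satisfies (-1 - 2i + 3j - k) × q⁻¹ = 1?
-0.0667 + 0.1333i - 0.2j + 0.0667k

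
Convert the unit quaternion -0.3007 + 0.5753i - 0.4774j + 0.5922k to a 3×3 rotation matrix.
[[-0.1572, -0.1931, 0.9685], [-0.9054, -0.3633, -0.2194], [0.3943, -0.9114, -0.1178]]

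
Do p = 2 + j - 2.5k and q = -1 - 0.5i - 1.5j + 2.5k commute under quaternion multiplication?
No: pq = 5.75 - 2.25i - 2.75j + 8k ≠ 5.75 + 0.25i - 5.25j + 7k = qp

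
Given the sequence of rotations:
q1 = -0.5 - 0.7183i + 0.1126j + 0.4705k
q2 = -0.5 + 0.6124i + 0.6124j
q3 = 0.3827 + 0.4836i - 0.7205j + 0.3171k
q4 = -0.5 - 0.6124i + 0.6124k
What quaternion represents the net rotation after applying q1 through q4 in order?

q2 · q1 = 0.6209 + 0.3411i - 0.6506j + 0.2736k
q3 · q2 · q1 = -0.4829 + 0.44i - 0.7205j + 0.2327k
q4 · q3 · q2 · q1 = 0.3684 + 0.517i + 0.7722j + 0.0292k
0.3684 + 0.517i + 0.7722j + 0.0292k


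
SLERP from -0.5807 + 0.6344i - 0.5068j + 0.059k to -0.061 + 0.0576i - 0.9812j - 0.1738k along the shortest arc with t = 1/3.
-0.4484 + 0.4863i - 0.7496j - 0.0239k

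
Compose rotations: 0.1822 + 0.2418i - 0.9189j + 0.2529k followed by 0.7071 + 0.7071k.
-0.05 + 0.8207i - 0.4788j + 0.3077k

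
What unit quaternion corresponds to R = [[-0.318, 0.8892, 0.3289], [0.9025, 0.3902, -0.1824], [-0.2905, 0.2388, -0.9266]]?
0.1908 + 0.5519i + 0.8116j + 0.0174k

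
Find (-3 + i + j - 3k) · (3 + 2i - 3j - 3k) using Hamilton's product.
-17 - 15i + 9j - 5k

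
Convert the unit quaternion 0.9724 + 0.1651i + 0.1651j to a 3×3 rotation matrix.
[[0.9455, 0.0545, 0.3211], [0.0545, 0.9455, -0.3211], [-0.3211, 0.3211, 0.891]]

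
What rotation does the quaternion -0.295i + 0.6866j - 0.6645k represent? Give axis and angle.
axis = (-0.295, 0.6866, -0.6645), θ = π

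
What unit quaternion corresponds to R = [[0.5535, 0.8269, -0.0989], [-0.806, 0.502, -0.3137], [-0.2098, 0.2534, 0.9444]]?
0.866 + 0.1637i + 0.032j - 0.4714k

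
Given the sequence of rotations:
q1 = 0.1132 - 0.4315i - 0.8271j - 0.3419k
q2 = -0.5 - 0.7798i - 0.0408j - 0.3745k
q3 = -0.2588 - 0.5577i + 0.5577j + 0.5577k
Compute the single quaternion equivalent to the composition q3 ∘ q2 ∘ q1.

q2 · q1 = -0.5549 - 0.1683i + 0.3039j + 0.7559k
q3 · q2 · q1 = -0.5413 + 0.6051i - 0.0604j - 0.5807k
-0.5413 + 0.6051i - 0.0604j - 0.5807k


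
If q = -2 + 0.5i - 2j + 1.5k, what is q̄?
-2 - 0.5i + 2j - 1.5k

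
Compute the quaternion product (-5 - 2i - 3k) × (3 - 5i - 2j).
-25 + 13i + 25j - 5k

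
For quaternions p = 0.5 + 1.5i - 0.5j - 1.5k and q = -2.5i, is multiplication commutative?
No: pq = 3.75 - 1.25i + 3.75j - 1.25k ≠ 3.75 - 1.25i - 3.75j + 1.25k = qp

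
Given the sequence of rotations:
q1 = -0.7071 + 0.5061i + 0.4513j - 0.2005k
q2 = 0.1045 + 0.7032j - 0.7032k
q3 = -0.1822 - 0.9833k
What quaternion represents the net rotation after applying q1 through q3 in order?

q2 · q1 = -0.5322 + 0.2293i - 0.806j + 0.1204k
q3 · q2 · q1 = 0.2154 - 0.8343i - 0.0786j + 0.5014k
0.2154 - 0.8343i - 0.0786j + 0.5014k


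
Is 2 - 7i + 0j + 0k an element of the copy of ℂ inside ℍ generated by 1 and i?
Yes. The quaternion 2 - 7i has j- and k-coefficients y = z = 0, so it lies in the complex subalgebra spanned by 1 and i.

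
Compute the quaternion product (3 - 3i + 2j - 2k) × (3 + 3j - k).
1 - 5i + 12j - 18k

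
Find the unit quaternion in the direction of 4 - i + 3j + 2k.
0.7303 - 0.1826i + 0.5477j + 0.3651k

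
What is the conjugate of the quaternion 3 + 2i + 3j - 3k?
3 - 2i - 3j + 3k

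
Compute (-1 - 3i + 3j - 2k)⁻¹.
-0.0435 + 0.1304i - 0.1304j + 0.087k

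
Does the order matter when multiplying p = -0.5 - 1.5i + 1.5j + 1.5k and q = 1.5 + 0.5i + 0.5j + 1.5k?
Yes: pq = -3 - i + 5j ≠ -3 - 4i - j + 3k = qp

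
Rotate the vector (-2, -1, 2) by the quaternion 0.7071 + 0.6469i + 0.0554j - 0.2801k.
(-2.71, -1.249, 0.311)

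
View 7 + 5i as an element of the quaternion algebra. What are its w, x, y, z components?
7 + 5i + 0j + 0k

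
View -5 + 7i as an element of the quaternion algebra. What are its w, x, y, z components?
-5 + 7i + 0j + 0k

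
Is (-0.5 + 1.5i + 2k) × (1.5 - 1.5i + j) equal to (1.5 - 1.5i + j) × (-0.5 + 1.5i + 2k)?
No: pq = 1.5 + i - 3.5j + 4.5k ≠ 1.5 + 5i + 2.5j + 1.5k = qp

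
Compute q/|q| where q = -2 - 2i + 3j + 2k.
-0.4364 - 0.4364i + 0.6547j + 0.4364k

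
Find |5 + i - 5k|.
√51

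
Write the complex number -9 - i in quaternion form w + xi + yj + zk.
-9 - i + 0j + 0k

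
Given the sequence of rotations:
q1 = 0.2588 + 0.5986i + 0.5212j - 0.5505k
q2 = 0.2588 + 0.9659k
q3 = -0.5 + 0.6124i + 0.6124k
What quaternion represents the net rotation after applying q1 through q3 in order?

q2 · q1 = 0.5987 - 0.3485i + 0.7131j + 0.1075k
q3 · q2 · q1 = -0.1518 + 0.1042i - 0.6358j + 0.7496k
-0.1518 + 0.1042i - 0.6358j + 0.7496k


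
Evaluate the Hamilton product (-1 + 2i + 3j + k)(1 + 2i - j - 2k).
-5i + 10j - 5k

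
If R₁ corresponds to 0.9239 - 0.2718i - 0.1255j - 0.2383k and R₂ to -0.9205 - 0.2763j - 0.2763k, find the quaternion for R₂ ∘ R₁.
-0.951 + 0.2814i - 0.0647j - 0.111k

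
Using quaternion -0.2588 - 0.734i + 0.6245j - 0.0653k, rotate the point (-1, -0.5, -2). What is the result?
(0.719, 1.849, 1.147)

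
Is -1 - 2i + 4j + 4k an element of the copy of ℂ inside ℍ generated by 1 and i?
No. The quaternion -1 - 2i + 4j + 4k has j-coefficient y = 4 and k-coefficient z = 4, not both zero, so it does not lie in the complex subalgebra spanned by 1 and i.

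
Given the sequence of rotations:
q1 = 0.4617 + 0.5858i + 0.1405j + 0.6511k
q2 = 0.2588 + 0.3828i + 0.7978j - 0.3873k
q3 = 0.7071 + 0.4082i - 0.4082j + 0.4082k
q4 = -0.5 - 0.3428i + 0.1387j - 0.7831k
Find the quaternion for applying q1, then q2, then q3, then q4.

q2 · q1 = 0.0353 + 0.9022i - 0.0714j - 0.4239k
q3 · q2 · q1 = -0.1994 + 0.8545i + 0.4764j + 0.0538k
q4 · q3 · q2 · q1 = 0.3687 + 0.0216i - 0.9166j - 0.1526k
0.3687 + 0.0216i - 0.9166j - 0.1526k


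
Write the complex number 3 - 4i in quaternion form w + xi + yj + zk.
3 - 4i + 0j + 0k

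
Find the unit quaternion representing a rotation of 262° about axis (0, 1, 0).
-0.6561 + 0.7547j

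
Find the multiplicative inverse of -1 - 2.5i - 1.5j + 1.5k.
-0.0851 + 0.2128i + 0.1277j - 0.1277k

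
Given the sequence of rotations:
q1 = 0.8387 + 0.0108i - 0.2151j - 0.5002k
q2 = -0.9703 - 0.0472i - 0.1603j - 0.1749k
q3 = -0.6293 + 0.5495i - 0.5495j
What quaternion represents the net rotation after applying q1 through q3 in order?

q2 · q1 = -0.9352 - 0.0075i + 0.0488j + 0.3505k
q3 · q2 · q1 = 0.6195 - 0.7018i + 0.2906j - 0.1979k
0.6195 - 0.7018i + 0.2906j - 0.1979k


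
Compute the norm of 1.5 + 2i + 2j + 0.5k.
3.24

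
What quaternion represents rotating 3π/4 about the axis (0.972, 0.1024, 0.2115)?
0.3827 + 0.898i + 0.0946j + 0.1954k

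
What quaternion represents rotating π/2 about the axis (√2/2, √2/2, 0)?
0.7071 + 0.5i + 0.5j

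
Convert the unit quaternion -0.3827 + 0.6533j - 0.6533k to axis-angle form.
axis = (0, √2/2, -√2/2), θ = 5π/4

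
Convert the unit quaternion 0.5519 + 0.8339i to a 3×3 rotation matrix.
[[1, 0, 0], [0, -0.3908, -0.9205], [0, 0.9205, -0.3908]]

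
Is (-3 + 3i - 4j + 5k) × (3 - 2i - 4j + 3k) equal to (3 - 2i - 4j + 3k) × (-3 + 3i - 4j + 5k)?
No: pq = -34 + 23i - 19j - 14k ≠ -34 + 7i + 19j + 26k = qp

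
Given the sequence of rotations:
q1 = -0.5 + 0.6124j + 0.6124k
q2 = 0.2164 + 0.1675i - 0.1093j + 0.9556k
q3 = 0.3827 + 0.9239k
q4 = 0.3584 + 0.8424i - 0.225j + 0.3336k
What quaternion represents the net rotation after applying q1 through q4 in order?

q2 · q1 = -0.6265 - 0.7359i + 0.0846j - 0.2427k
q3 · q2 · q1 = -0.0155 - 0.3598i - 0.6475j - 0.6717k
q4 · q3 · q2 · q1 = 0.3759 + 0.2251i + 0.2172j - 0.8723k
0.3759 + 0.2251i + 0.2172j - 0.8723k


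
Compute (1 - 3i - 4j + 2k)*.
1 + 3i + 4j - 2k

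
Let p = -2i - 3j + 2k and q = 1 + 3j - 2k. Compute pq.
13 - 2i - 7j - 4k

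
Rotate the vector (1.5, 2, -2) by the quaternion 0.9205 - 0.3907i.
(1.5, -0.049, -2.828)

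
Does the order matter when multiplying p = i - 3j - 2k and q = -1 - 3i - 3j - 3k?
Yes: pq = -12 + 2i + 12j - 10k ≠ -12 - 4i - 6j + 14k = qp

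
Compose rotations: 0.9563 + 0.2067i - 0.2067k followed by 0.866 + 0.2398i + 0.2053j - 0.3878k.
0.6984 + 0.3659i + 0.1657j - 0.5923k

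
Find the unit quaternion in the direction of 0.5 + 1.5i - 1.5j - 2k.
0.169 + 0.5071i - 0.5071j - 0.6761k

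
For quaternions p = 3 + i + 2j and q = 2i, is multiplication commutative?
No: pq = -2 + 6i - 4k ≠ -2 + 6i + 4k = qp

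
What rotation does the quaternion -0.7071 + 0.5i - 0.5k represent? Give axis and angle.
axis = (√2/2, 0, -√2/2), θ = 3π/2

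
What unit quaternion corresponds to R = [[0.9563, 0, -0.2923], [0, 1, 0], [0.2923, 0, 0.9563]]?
0.989 - 0.1478j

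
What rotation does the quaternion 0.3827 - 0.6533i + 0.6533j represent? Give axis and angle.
axis = (-√2/2, √2/2, 0), θ = 3π/4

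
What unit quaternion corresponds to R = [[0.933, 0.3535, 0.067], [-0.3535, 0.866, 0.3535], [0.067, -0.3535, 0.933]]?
0.9659 - 0.183i - 0.183k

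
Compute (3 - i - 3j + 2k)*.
3 + i + 3j - 2k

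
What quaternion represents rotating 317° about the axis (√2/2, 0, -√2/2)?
-0.9304 + 0.2592i - 0.2592k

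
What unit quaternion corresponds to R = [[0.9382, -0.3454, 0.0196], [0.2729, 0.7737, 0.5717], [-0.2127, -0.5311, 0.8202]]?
0.9397 - 0.2934i + 0.0618j + 0.1645k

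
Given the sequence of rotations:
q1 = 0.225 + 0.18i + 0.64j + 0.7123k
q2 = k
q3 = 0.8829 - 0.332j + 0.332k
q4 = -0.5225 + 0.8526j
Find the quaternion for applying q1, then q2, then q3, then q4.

q2 · q1 = -0.7123 - 0.64i + 0.18j + 0.225k
q3 · q2 · q1 = -0.6438 - 0.6995i + 0.1829j - 0.2503k
q4 · q3 · q2 · q1 = 0.1804 + 0.1521i - 0.6445j + 0.7272k
0.1804 + 0.1521i - 0.6445j + 0.7272k


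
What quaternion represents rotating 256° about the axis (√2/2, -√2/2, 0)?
-0.6157 + 0.5572i - 0.5572j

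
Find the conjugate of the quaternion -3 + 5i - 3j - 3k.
-3 - 5i + 3j + 3k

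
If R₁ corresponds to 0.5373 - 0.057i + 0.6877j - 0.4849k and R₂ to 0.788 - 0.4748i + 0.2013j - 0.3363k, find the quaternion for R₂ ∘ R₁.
0.0948 - 0.1664i + 0.439j - 0.8778k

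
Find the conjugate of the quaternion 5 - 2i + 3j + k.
5 + 2i - 3j - k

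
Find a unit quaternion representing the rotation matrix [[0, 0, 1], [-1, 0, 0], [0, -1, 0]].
-0.5 + 0.5i - 0.5j + 0.5k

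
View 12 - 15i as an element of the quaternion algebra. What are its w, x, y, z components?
12 - 15i + 0j + 0k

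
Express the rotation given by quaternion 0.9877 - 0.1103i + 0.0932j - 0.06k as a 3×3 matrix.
[[0.9754, 0.098, 0.1973], [-0.1391, 0.9685, 0.2067], [-0.1709, -0.2291, 0.9583]]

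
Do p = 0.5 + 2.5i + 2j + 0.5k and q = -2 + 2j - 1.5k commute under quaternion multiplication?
No: pq = -4.25 - 9i + 0.75j + 3.25k ≠ -4.25 - i - 6.75j - 6.75k = qp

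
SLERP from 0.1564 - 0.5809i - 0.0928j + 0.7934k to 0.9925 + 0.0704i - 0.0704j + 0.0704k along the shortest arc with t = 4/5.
0.9489 - 0.0981i - 0.0901j + 0.2859k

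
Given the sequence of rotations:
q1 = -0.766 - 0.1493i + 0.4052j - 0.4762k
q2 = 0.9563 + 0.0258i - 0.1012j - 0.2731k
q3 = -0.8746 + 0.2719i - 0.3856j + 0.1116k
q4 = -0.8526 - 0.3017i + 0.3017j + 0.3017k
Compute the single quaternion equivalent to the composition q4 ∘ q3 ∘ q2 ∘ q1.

q2 · q1 = -0.8177 - 0.0037i + 0.5181j - 0.2509k
q3 · q2 · q1 = 0.9439 - 0.1802i - 0.07j + 0.2676k
q4 · q3 · q2 · q1 = -0.9188 - 0.0293i + 0.3708j + 0.1321k
-0.9188 - 0.0293i + 0.3708j + 0.1321k


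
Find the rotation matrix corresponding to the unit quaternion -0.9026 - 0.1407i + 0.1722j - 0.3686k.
[[0.669, -0.7139, -0.2071], [0.6169, 0.6887, -0.3809], [0.4146, 0.127, 0.9011]]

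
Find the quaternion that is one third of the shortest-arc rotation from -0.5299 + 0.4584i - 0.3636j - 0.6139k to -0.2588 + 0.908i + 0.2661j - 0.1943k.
-0.4854 + 0.6823i - 0.1628j - 0.5218k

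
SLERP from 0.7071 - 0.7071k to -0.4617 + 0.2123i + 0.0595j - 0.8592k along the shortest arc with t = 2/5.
0.277 + 0.1088i + 0.0305j - 0.9542k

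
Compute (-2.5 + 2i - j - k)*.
-2.5 - 2i + j + k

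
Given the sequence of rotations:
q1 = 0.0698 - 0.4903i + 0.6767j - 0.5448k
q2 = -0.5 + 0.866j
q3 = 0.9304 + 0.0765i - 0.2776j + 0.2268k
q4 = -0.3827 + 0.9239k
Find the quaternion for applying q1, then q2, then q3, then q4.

q2 · q1 = -0.6209 - 0.2266i - 0.2779j + 0.697k
q3 · q2 · q1 = -0.7956 - 0.3888i - 0.1909j + 0.4235k
q4 · q3 · q2 · q1 = -0.0868 + 0.3252i - 0.2862j - 0.8971k
-0.0868 + 0.3252i - 0.2862j - 0.8971k


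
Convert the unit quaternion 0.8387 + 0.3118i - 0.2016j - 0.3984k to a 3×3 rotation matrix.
[[0.6013, 0.5426, -0.5866], [-0.794, 0.4881, -0.3624], [0.0897, 0.6836, 0.7243]]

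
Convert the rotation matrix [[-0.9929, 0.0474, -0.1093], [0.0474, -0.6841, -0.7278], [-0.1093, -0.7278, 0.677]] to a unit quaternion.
-0.0597i - 0.3974j + 0.9157k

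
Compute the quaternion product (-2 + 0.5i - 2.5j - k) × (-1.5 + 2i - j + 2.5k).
2 - 12i + 2.5j + k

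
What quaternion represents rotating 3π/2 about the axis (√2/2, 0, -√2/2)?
-0.7071 + 0.5i - 0.5k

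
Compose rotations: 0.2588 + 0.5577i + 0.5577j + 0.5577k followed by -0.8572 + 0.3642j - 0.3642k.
-0.2218 - 0.0718i - 0.5869j - 0.7754k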